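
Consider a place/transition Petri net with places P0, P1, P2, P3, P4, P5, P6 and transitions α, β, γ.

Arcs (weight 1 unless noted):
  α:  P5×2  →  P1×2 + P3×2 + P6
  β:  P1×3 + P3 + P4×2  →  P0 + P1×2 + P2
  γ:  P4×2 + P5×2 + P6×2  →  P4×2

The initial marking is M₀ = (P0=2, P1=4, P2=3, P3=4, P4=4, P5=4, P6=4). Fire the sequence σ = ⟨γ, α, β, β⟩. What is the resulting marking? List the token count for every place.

(P0=4, P1=4, P2=5, P3=4, P4=0, P5=0, P6=3)

step 1: fire γ:  (P0=2, P1=4, P2=3, P3=4, P4=4, P5=4, P6=4) → (P0=2, P1=4, P2=3, P3=4, P4=4, P5=2, P6=2)
step 2: fire α:  (P0=2, P1=4, P2=3, P3=4, P4=4, P5=2, P6=2) → (P0=2, P1=6, P2=3, P3=6, P4=4, P5=0, P6=3)
step 3: fire β:  (P0=2, P1=6, P2=3, P3=6, P4=4, P5=0, P6=3) → (P0=3, P1=5, P2=4, P3=5, P4=2, P5=0, P6=3)
step 4: fire β:  (P0=3, P1=5, P2=4, P3=5, P4=2, P5=0, P6=3) → (P0=4, P1=4, P2=5, P3=4, P4=0, P5=0, P6=3)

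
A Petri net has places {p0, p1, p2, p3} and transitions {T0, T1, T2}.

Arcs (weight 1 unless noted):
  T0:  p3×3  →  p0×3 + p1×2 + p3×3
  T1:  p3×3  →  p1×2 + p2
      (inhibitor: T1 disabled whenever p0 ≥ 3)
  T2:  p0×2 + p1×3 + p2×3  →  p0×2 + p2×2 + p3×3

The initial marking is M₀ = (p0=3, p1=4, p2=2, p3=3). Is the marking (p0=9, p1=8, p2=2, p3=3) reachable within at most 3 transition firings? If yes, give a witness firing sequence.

YES — reachable via ⟨T0, T0⟩ (2 firings)

step 1: fire T0:  (p0=3, p1=4, p2=2, p3=3) → (p0=6, p1=6, p2=2, p3=3)
step 2: fire T0:  (p0=6, p1=6, p2=2, p3=3) → (p0=9, p1=8, p2=2, p3=3)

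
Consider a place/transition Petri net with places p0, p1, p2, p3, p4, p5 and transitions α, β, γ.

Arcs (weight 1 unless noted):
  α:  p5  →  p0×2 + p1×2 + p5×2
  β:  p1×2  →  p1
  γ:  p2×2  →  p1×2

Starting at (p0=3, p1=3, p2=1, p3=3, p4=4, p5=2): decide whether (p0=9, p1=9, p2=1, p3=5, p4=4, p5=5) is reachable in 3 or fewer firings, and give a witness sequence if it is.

depth 0: 1 marking
depth 1: 3 markings reached so far
depth 2: 6 markings reached so far
depth 3: 9 markings reached so far
target is not among the 9 markings reachable within 3 steps

NO — not reachable within 3 firings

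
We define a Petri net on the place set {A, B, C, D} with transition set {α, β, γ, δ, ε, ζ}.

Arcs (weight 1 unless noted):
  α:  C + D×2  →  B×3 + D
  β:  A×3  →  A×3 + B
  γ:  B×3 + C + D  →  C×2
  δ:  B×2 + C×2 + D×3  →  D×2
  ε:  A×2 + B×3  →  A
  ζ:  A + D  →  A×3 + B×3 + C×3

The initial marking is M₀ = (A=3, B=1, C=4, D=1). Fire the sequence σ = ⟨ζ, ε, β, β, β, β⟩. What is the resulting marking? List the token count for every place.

step 1: fire ζ:  (A=3, B=1, C=4, D=1) → (A=5, B=4, C=7, D=0)
step 2: fire ε:  (A=5, B=4, C=7, D=0) → (A=4, B=1, C=7, D=0)
step 3: fire β:  (A=4, B=1, C=7, D=0) → (A=4, B=2, C=7, D=0)
step 4: fire β:  (A=4, B=2, C=7, D=0) → (A=4, B=3, C=7, D=0)
step 5: fire β:  (A=4, B=3, C=7, D=0) → (A=4, B=4, C=7, D=0)
step 6: fire β:  (A=4, B=4, C=7, D=0) → (A=4, B=5, C=7, D=0)

(A=4, B=5, C=7, D=0)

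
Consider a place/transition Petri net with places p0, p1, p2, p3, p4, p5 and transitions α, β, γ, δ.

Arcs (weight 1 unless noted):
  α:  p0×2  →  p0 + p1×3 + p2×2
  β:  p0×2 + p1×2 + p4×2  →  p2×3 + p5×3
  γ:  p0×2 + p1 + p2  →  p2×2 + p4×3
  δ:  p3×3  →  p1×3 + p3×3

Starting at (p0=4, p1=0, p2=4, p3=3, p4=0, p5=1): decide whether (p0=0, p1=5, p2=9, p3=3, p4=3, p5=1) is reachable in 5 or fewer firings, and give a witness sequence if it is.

YES — reachable via ⟨α, α, γ⟩ (3 firings)

step 1: fire α:  (p0=4, p1=0, p2=4, p3=3, p4=0, p5=1) → (p0=3, p1=3, p2=6, p3=3, p4=0, p5=1)
step 2: fire α:  (p0=3, p1=3, p2=6, p3=3, p4=0, p5=1) → (p0=2, p1=6, p2=8, p3=3, p4=0, p5=1)
step 3: fire γ:  (p0=2, p1=6, p2=8, p3=3, p4=0, p5=1) → (p0=0, p1=5, p2=9, p3=3, p4=3, p5=1)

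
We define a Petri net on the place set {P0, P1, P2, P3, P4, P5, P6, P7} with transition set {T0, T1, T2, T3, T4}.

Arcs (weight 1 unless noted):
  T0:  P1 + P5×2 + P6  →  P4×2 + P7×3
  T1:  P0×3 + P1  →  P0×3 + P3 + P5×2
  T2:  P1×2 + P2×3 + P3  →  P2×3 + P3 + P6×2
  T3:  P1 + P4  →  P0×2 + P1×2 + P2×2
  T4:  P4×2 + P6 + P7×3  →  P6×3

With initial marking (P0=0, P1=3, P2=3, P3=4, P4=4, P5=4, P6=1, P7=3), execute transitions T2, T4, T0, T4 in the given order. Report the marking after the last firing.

step 1: fire T2:  (P0=0, P1=3, P2=3, P3=4, P4=4, P5=4, P6=1, P7=3) → (P0=0, P1=1, P2=3, P3=4, P4=4, P5=4, P6=3, P7=3)
step 2: fire T4:  (P0=0, P1=1, P2=3, P3=4, P4=4, P5=4, P6=3, P7=3) → (P0=0, P1=1, P2=3, P3=4, P4=2, P5=4, P6=5, P7=0)
step 3: fire T0:  (P0=0, P1=1, P2=3, P3=4, P4=2, P5=4, P6=5, P7=0) → (P0=0, P1=0, P2=3, P3=4, P4=4, P5=2, P6=4, P7=3)
step 4: fire T4:  (P0=0, P1=0, P2=3, P3=4, P4=4, P5=2, P6=4, P7=3) → (P0=0, P1=0, P2=3, P3=4, P4=2, P5=2, P6=6, P7=0)

(P0=0, P1=0, P2=3, P3=4, P4=2, P5=2, P6=6, P7=0)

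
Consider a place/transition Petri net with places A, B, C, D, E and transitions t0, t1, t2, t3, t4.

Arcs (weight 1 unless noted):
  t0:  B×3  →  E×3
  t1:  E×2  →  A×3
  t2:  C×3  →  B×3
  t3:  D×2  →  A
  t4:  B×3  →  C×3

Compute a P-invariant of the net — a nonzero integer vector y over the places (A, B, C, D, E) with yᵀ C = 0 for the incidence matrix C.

y = (A:2, B:3, C:3, D:1, E:3)

Incidence matrix C (rows=places, cols=transitions):
       t0   t1   t2   t3   t4
    A   0    3    0    1    0
    B  -3    0    3    0   -3
    C   0    0   -3    0    3
    D   0    0    0   -2    0
    E   3   -2    0    0    0

Candidate y = [2, 3, 3, 1, 3]; check y·C column-wise:
  col t0: 2·0 + 3·-3 + 3·0 + 1·0 + 3·3 = 0
  col t1: 2·3 + 3·0 + 3·0 + 1·0 + 3·-2 = 0
  col t2: 2·0 + 3·3 + 3·-3 + 1·0 + 3·0 = 0
  col t3: 2·1 + 3·0 + 3·0 + 1·-2 + 3·0 = 0
  col t4: 2·0 + 3·-3 + 3·3 + 1·0 + 3·0 = 0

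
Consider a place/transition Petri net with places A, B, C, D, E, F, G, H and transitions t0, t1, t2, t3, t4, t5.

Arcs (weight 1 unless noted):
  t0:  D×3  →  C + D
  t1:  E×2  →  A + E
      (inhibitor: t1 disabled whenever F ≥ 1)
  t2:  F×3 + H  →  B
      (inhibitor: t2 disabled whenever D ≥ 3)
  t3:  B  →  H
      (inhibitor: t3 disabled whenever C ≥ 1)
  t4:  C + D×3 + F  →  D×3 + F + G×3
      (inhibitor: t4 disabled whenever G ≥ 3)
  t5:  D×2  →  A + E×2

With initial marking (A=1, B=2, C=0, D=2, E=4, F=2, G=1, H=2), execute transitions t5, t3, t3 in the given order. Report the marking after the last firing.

step 1: fire t5:  (A=1, B=2, C=0, D=2, E=4, F=2, G=1, H=2) → (A=2, B=2, C=0, D=0, E=6, F=2, G=1, H=2)
step 2: fire t3:  (A=2, B=2, C=0, D=0, E=6, F=2, G=1, H=2) → (A=2, B=1, C=0, D=0, E=6, F=2, G=1, H=3)
step 3: fire t3:  (A=2, B=1, C=0, D=0, E=6, F=2, G=1, H=3) → (A=2, B=0, C=0, D=0, E=6, F=2, G=1, H=4)

(A=2, B=0, C=0, D=0, E=6, F=2, G=1, H=4)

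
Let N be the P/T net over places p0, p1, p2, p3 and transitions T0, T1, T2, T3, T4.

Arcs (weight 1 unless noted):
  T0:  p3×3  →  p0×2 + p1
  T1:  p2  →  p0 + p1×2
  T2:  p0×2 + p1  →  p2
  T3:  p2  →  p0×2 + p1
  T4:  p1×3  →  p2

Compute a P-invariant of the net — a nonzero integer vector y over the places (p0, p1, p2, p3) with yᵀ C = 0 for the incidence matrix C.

y = (p0:1, p1:1, p2:3, p3:1)

Incidence matrix C (rows=places, cols=transitions):
       T0   T1   T2   T3   T4
   p0   2    1   -2    2    0
   p1   1    2   -1    1   -3
   p2   0   -1    1   -1    1
   p3  -3    0    0    0    0

Candidate y = [1, 1, 3, 1]; check y·C column-wise:
  col T0: 1·2 + 1·1 + 3·0 + 1·-3 = 0
  col T1: 1·1 + 1·2 + 3·-1 + 1·0 = 0
  col T2: 1·-2 + 1·-1 + 3·1 + 1·0 = 0
  col T3: 1·2 + 1·1 + 3·-1 + 1·0 = 0
  col T4: 1·0 + 1·-3 + 3·1 + 1·0 = 0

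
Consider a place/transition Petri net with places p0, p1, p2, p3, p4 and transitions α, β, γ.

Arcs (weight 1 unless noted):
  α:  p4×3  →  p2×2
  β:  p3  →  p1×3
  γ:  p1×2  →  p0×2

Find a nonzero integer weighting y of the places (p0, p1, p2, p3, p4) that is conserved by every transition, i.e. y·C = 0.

y = (p0:1, p1:1, p2:0, p3:3, p4:0)

Incidence matrix C (rows=places, cols=transitions):
        α    β    γ
   p0   0    0    2
   p1   0    3   -2
   p2   2    0    0
   p3   0   -1    0
   p4  -3    0    0

Candidate y = [1, 1, 0, 3, 0]; check y·C column-wise:
  col α: 1·0 + 1·0 + 0·2 + 3·0 + 0·-3 = 0
  col β: 1·0 + 1·3 + 3·-1 = 0
  col γ: 1·2 + 1·-2 + 3·0 = 0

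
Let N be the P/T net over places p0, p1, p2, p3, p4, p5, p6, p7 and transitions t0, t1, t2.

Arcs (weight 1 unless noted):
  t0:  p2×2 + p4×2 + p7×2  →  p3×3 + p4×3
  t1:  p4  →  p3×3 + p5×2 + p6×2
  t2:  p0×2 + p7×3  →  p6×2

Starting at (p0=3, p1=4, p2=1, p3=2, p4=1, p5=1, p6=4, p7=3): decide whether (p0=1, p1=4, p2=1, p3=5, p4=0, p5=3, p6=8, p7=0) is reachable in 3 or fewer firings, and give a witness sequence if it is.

YES — reachable via ⟨t1, t2⟩ (2 firings)

step 1: fire t1:  (p0=3, p1=4, p2=1, p3=2, p4=1, p5=1, p6=4, p7=3) → (p0=3, p1=4, p2=1, p3=5, p4=0, p5=3, p6=6, p7=3)
step 2: fire t2:  (p0=3, p1=4, p2=1, p3=5, p4=0, p5=3, p6=6, p7=3) → (p0=1, p1=4, p2=1, p3=5, p4=0, p5=3, p6=8, p7=0)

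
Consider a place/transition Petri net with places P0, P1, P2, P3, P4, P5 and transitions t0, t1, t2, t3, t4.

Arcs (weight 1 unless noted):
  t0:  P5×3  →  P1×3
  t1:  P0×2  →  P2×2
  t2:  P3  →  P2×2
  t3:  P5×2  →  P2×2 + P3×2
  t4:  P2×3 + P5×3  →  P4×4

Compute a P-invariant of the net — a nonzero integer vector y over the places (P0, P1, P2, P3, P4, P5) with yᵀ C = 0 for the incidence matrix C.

Incidence matrix C (rows=places, cols=transitions):
       t0   t1   t2   t3   t4
   P0   0   -2    0    0    0
   P1   3    0    0    0    0
   P2   0    2    2    2   -3
   P3   0    0   -1    2    0
   P4   0    0    0    0    4
   P5  -3    0    0   -2   -3

Candidate y = [1, 3, 1, 2, 3, 3]; check y·C column-wise:
  col t0: 1·0 + 3·3 + 1·0 + 2·0 + 3·0 + 3·-3 = 0
  col t1: 1·-2 + 3·0 + 1·2 + 2·0 + 3·0 + 3·0 = 0
  col t2: 1·0 + 3·0 + 1·2 + 2·-1 + 3·0 + 3·0 = 0
  col t3: 1·0 + 3·0 + 1·2 + 2·2 + 3·0 + 3·-2 = 0
  col t4: 1·0 + 3·0 + 1·-3 + 2·0 + 3·4 + 3·-3 = 0

y = (P0:1, P1:3, P2:1, P3:2, P4:3, P5:3)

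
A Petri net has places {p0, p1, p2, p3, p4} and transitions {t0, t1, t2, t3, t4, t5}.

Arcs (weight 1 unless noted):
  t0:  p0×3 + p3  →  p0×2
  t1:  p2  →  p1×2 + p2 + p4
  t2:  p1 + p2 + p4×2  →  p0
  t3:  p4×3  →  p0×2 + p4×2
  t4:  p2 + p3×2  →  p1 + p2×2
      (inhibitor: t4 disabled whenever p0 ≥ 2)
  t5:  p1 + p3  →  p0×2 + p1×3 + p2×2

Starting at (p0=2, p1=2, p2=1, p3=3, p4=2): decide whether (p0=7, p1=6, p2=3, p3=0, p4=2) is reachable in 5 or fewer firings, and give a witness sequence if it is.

depth 0: 1 marking
depth 1: 4 markings reached so far
depth 2: 12 markings reached so far
depth 3: 28 markings reached so far
depth 4: 53 markings reached so far
depth 5: 88 markings reached so far
target is not among the 88 markings reachable within 5 steps

NO — not reachable within 5 firings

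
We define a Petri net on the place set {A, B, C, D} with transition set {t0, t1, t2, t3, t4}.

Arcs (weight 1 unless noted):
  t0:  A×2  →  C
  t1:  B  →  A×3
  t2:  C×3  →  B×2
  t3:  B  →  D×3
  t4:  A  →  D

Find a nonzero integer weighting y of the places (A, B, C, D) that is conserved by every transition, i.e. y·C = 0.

y = (A:1, B:3, C:2, D:1)

Incidence matrix C (rows=places, cols=transitions):
       t0   t1   t2   t3   t4
    A  -2    3    0    0   -1
    B   0   -1    2   -1    0
    C   1    0   -3    0    0
    D   0    0    0    3    1

Candidate y = [1, 3, 2, 1]; check y·C column-wise:
  col t0: 1·-2 + 3·0 + 2·1 + 1·0 = 0
  col t1: 1·3 + 3·-1 + 2·0 + 1·0 = 0
  col t2: 1·0 + 3·2 + 2·-3 + 1·0 = 0
  col t3: 1·0 + 3·-1 + 2·0 + 1·3 = 0
  col t4: 1·-1 + 3·0 + 2·0 + 1·1 = 0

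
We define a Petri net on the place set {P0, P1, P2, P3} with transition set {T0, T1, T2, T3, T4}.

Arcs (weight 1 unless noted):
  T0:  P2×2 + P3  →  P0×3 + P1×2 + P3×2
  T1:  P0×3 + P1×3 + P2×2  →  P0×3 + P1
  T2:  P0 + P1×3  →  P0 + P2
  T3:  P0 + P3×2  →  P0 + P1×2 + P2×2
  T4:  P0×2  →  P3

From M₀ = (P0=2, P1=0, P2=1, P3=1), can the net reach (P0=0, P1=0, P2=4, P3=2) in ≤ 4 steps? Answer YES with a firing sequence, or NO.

NO — not reachable within 4 firings

depth 0: 1 marking
depth 1: 2 markings reached so far
depth 2: 2 markings reached so far
(frontier empty at depth 2; search complete)
target is not among the 2 markings reachable within 4 steps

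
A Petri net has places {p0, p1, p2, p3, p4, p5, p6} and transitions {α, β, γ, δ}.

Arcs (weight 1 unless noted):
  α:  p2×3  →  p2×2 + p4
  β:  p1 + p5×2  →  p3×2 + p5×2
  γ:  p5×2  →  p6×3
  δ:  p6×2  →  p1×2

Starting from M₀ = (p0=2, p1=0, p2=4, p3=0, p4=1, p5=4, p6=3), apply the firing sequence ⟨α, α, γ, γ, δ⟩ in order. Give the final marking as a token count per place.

step 1: fire α:  (p0=2, p1=0, p2=4, p3=0, p4=1, p5=4, p6=3) → (p0=2, p1=0, p2=3, p3=0, p4=2, p5=4, p6=3)
step 2: fire α:  (p0=2, p1=0, p2=3, p3=0, p4=2, p5=4, p6=3) → (p0=2, p1=0, p2=2, p3=0, p4=3, p5=4, p6=3)
step 3: fire γ:  (p0=2, p1=0, p2=2, p3=0, p4=3, p5=4, p6=3) → (p0=2, p1=0, p2=2, p3=0, p4=3, p5=2, p6=6)
step 4: fire γ:  (p0=2, p1=0, p2=2, p3=0, p4=3, p5=2, p6=6) → (p0=2, p1=0, p2=2, p3=0, p4=3, p5=0, p6=9)
step 5: fire δ:  (p0=2, p1=0, p2=2, p3=0, p4=3, p5=0, p6=9) → (p0=2, p1=2, p2=2, p3=0, p4=3, p5=0, p6=7)

(p0=2, p1=2, p2=2, p3=0, p4=3, p5=0, p6=7)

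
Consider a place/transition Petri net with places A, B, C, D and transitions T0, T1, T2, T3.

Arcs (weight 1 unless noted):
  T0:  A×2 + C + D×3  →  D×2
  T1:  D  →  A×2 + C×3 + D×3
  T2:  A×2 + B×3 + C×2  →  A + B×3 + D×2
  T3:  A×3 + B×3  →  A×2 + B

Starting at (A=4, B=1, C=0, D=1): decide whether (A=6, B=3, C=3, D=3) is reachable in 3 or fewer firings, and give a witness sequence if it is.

depth 0: 1 marking
depth 1: 2 markings reached so far
depth 2: 4 markings reached so far
depth 3: 6 markings reached so far
target is not among the 6 markings reachable within 3 steps

NO — not reachable within 3 firings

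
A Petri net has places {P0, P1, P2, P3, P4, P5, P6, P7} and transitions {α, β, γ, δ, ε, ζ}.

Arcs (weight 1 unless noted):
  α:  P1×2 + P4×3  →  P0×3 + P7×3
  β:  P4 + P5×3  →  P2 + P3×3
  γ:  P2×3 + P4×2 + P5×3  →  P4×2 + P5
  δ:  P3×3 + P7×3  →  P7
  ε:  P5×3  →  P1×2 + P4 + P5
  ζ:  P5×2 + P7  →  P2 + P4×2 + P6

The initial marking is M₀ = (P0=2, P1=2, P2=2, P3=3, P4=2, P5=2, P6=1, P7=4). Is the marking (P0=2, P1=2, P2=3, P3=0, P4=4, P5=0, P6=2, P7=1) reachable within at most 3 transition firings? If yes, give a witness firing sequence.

step 1: fire δ:  (P0=2, P1=2, P2=2, P3=3, P4=2, P5=2, P6=1, P7=4) → (P0=2, P1=2, P2=2, P3=0, P4=2, P5=2, P6=1, P7=2)
step 2: fire ζ:  (P0=2, P1=2, P2=2, P3=0, P4=2, P5=2, P6=1, P7=2) → (P0=2, P1=2, P2=3, P3=0, P4=4, P5=0, P6=2, P7=1)

YES — reachable via ⟨δ, ζ⟩ (2 firings)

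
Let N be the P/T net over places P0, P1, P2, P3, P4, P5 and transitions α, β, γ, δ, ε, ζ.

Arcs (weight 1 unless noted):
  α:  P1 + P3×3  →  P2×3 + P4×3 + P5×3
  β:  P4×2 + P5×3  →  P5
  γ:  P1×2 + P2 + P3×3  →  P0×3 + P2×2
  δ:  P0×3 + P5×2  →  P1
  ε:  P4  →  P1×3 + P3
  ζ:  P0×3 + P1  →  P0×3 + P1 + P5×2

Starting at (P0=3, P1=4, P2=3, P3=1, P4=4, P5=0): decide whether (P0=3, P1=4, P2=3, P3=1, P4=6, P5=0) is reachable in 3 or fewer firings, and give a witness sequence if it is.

depth 0: 1 marking
depth 1: 3 markings reached so far
depth 2: 7 markings reached so far
depth 3: 16 markings reached so far
target is not among the 16 markings reachable within 3 steps

NO — not reachable within 3 firings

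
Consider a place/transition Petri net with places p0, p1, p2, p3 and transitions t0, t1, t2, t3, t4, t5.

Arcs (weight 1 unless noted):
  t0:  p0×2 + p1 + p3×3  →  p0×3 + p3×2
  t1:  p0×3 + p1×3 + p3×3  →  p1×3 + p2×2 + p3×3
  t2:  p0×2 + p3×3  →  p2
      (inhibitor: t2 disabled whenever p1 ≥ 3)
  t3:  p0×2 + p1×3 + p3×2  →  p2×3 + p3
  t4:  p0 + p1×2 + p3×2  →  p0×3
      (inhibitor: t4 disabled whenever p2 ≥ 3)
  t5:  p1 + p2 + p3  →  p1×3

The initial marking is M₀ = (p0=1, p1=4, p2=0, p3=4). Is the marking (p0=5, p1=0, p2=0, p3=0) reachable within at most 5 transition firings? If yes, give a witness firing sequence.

YES — reachable via ⟨t4, t4⟩ (2 firings)

step 1: fire t4:  (p0=1, p1=4, p2=0, p3=4) → (p0=3, p1=2, p2=0, p3=2)
step 2: fire t4:  (p0=3, p1=2, p2=0, p3=2) → (p0=5, p1=0, p2=0, p3=0)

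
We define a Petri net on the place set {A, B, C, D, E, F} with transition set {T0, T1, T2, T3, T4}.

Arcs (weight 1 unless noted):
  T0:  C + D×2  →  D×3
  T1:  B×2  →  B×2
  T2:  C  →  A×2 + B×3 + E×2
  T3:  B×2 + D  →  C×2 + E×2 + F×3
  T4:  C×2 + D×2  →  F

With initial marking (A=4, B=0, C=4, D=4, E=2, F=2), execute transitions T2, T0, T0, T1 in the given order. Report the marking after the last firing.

(A=6, B=3, C=1, D=6, E=4, F=2)

step 1: fire T2:  (A=4, B=0, C=4, D=4, E=2, F=2) → (A=6, B=3, C=3, D=4, E=4, F=2)
step 2: fire T0:  (A=6, B=3, C=3, D=4, E=4, F=2) → (A=6, B=3, C=2, D=5, E=4, F=2)
step 3: fire T0:  (A=6, B=3, C=2, D=5, E=4, F=2) → (A=6, B=3, C=1, D=6, E=4, F=2)
step 4: fire T1:  (A=6, B=3, C=1, D=6, E=4, F=2) → (A=6, B=3, C=1, D=6, E=4, F=2)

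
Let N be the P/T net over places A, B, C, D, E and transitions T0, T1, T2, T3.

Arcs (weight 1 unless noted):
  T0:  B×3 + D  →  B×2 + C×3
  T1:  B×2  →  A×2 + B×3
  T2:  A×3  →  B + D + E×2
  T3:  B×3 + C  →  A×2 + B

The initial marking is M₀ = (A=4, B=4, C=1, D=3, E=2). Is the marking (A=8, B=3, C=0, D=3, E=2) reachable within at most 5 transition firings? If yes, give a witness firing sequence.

YES — reachable via ⟨T1, T3⟩ (2 firings)

step 1: fire T1:  (A=4, B=4, C=1, D=3, E=2) → (A=6, B=5, C=1, D=3, E=2)
step 2: fire T3:  (A=6, B=5, C=1, D=3, E=2) → (A=8, B=3, C=0, D=3, E=2)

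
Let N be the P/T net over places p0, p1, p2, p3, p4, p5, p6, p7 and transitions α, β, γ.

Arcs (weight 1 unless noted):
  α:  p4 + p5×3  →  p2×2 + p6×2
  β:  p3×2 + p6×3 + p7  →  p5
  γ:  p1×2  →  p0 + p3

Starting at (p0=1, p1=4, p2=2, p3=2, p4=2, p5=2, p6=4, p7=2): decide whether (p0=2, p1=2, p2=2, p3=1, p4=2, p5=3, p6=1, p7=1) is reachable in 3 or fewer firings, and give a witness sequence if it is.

YES — reachable via ⟨β, γ⟩ (2 firings)

step 1: fire β:  (p0=1, p1=4, p2=2, p3=2, p4=2, p5=2, p6=4, p7=2) → (p0=1, p1=4, p2=2, p3=0, p4=2, p5=3, p6=1, p7=1)
step 2: fire γ:  (p0=1, p1=4, p2=2, p3=0, p4=2, p5=3, p6=1, p7=1) → (p0=2, p1=2, p2=2, p3=1, p4=2, p5=3, p6=1, p7=1)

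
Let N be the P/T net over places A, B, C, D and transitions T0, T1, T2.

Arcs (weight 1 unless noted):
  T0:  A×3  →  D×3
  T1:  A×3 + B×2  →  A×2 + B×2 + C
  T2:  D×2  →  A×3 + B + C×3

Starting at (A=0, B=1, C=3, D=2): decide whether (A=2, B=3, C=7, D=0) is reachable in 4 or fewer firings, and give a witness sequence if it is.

NO — not reachable within 4 firings

depth 0: 1 marking
depth 1: 2 markings reached so far
depth 2: 4 markings reached so far
depth 3: 5 markings reached so far
depth 4: 7 markings reached so far
target is not among the 7 markings reachable within 4 steps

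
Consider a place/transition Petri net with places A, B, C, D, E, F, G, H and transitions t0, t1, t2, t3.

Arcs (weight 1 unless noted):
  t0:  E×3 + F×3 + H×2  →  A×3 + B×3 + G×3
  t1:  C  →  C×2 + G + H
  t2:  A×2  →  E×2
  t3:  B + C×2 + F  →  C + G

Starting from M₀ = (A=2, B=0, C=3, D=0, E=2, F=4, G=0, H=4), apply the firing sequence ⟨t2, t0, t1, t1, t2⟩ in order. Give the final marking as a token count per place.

(A=1, B=3, C=5, D=0, E=3, F=1, G=5, H=4)

step 1: fire t2:  (A=2, B=0, C=3, D=0, E=2, F=4, G=0, H=4) → (A=0, B=0, C=3, D=0, E=4, F=4, G=0, H=4)
step 2: fire t0:  (A=0, B=0, C=3, D=0, E=4, F=4, G=0, H=4) → (A=3, B=3, C=3, D=0, E=1, F=1, G=3, H=2)
step 3: fire t1:  (A=3, B=3, C=3, D=0, E=1, F=1, G=3, H=2) → (A=3, B=3, C=4, D=0, E=1, F=1, G=4, H=3)
step 4: fire t1:  (A=3, B=3, C=4, D=0, E=1, F=1, G=4, H=3) → (A=3, B=3, C=5, D=0, E=1, F=1, G=5, H=4)
step 5: fire t2:  (A=3, B=3, C=5, D=0, E=1, F=1, G=5, H=4) → (A=1, B=3, C=5, D=0, E=3, F=1, G=5, H=4)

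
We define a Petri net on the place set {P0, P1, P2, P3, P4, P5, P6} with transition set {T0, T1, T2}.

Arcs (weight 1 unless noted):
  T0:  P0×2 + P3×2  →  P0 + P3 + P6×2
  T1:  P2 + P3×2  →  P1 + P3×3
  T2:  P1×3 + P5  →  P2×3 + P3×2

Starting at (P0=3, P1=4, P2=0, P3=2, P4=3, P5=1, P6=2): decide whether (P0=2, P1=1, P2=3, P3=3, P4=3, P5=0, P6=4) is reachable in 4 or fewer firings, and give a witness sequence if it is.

step 1: fire T0:  (P0=3, P1=4, P2=0, P3=2, P4=3, P5=1, P6=2) → (P0=2, P1=4, P2=0, P3=1, P4=3, P5=1, P6=4)
step 2: fire T2:  (P0=2, P1=4, P2=0, P3=1, P4=3, P5=1, P6=4) → (P0=2, P1=1, P2=3, P3=3, P4=3, P5=0, P6=4)

YES — reachable via ⟨T0, T2⟩ (2 firings)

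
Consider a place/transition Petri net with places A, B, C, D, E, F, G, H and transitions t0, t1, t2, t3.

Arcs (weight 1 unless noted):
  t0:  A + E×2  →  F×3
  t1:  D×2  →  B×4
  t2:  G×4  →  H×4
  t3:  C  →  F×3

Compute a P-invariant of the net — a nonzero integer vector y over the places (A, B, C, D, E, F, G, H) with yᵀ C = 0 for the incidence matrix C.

y = (A:0, B:1, C:0, D:2, E:0, F:0, G:0, H:0)

Incidence matrix C (rows=places, cols=transitions):
       t0   t1   t2   t3
    A  -1    0    0    0
    B   0    4    0    0
    C   0    0    0   -1
    D   0   -2    0    0
    E  -2    0    0    0
    F   3    0    0    3
    G   0    0   -4    0
    H   0    0    4    0

Candidate y = [0, 1, 0, 2, 0, 0, 0, 0]; check y·C column-wise:
  col t0: 0·-1 + 1·0 + 2·0 + 0·-2 + 0·3 = 0
  col t1: 1·4 + 2·-2 = 0
  col t2: 1·0 + 2·0 + 0·-4 + 0·4 = 0
  col t3: 1·0 + 0·-1 + 2·0 + 0·3 = 0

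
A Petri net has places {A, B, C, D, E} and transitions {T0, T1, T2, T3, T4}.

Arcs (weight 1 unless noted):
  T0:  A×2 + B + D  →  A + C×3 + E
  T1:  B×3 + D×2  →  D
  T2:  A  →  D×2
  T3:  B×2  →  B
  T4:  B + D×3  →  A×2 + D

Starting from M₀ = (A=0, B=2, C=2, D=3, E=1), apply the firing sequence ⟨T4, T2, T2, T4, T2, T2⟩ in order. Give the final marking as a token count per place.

step 1: fire T4:  (A=0, B=2, C=2, D=3, E=1) → (A=2, B=1, C=2, D=1, E=1)
step 2: fire T2:  (A=2, B=1, C=2, D=1, E=1) → (A=1, B=1, C=2, D=3, E=1)
step 3: fire T2:  (A=1, B=1, C=2, D=3, E=1) → (A=0, B=1, C=2, D=5, E=1)
step 4: fire T4:  (A=0, B=1, C=2, D=5, E=1) → (A=2, B=0, C=2, D=3, E=1)
step 5: fire T2:  (A=2, B=0, C=2, D=3, E=1) → (A=1, B=0, C=2, D=5, E=1)
step 6: fire T2:  (A=1, B=0, C=2, D=5, E=1) → (A=0, B=0, C=2, D=7, E=1)

(A=0, B=0, C=2, D=7, E=1)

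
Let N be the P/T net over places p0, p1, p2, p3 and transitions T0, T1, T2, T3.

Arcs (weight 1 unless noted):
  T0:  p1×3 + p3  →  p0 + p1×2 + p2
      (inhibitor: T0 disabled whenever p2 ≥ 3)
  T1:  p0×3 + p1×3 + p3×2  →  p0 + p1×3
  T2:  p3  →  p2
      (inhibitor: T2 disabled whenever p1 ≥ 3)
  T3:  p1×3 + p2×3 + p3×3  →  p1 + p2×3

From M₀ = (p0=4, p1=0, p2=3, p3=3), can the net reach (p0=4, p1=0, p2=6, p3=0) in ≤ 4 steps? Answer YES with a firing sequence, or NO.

YES — reachable via ⟨T2, T2, T2⟩ (3 firings)

step 1: fire T2:  (p0=4, p1=0, p2=3, p3=3) → (p0=4, p1=0, p2=4, p3=2)
step 2: fire T2:  (p0=4, p1=0, p2=4, p3=2) → (p0=4, p1=0, p2=5, p3=1)
step 3: fire T2:  (p0=4, p1=0, p2=5, p3=1) → (p0=4, p1=0, p2=6, p3=0)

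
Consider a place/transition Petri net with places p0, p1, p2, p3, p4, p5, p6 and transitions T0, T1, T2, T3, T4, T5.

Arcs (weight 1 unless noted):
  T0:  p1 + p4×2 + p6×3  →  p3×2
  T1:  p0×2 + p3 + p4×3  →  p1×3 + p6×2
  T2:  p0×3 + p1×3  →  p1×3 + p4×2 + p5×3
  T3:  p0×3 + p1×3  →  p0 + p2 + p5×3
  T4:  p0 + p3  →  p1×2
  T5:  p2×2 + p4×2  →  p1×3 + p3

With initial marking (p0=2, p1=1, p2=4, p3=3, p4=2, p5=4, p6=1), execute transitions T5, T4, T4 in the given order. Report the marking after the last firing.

step 1: fire T5:  (p0=2, p1=1, p2=4, p3=3, p4=2, p5=4, p6=1) → (p0=2, p1=4, p2=2, p3=4, p4=0, p5=4, p6=1)
step 2: fire T4:  (p0=2, p1=4, p2=2, p3=4, p4=0, p5=4, p6=1) → (p0=1, p1=6, p2=2, p3=3, p4=0, p5=4, p6=1)
step 3: fire T4:  (p0=1, p1=6, p2=2, p3=3, p4=0, p5=4, p6=1) → (p0=0, p1=8, p2=2, p3=2, p4=0, p5=4, p6=1)

(p0=0, p1=8, p2=2, p3=2, p4=0, p5=4, p6=1)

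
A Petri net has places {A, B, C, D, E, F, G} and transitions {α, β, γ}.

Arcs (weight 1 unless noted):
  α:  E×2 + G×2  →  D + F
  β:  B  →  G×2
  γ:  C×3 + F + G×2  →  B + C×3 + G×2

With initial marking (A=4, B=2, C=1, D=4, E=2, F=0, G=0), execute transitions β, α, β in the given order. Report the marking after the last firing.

(A=4, B=0, C=1, D=5, E=0, F=1, G=2)

step 1: fire β:  (A=4, B=2, C=1, D=4, E=2, F=0, G=0) → (A=4, B=1, C=1, D=4, E=2, F=0, G=2)
step 2: fire α:  (A=4, B=1, C=1, D=4, E=2, F=0, G=2) → (A=4, B=1, C=1, D=5, E=0, F=1, G=0)
step 3: fire β:  (A=4, B=1, C=1, D=5, E=0, F=1, G=0) → (A=4, B=0, C=1, D=5, E=0, F=1, G=2)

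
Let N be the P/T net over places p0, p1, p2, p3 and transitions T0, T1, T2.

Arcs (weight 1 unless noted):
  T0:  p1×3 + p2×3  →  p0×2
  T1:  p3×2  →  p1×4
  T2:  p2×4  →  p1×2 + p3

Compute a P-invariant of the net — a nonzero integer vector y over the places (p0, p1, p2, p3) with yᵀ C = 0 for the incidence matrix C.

Incidence matrix C (rows=places, cols=transitions):
       T0   T1   T2
   p0   2    0    0
   p1  -3    4    2
   p2  -3    0   -4
   p3   0   -2    1

Candidate y = [3, 1, 1, 2]; check y·C column-wise:
  col T0: 3·2 + 1·-3 + 1·-3 + 2·0 = 0
  col T1: 3·0 + 1·4 + 1·0 + 2·-2 = 0
  col T2: 3·0 + 1·2 + 1·-4 + 2·1 = 0

y = (p0:3, p1:1, p2:1, p3:2)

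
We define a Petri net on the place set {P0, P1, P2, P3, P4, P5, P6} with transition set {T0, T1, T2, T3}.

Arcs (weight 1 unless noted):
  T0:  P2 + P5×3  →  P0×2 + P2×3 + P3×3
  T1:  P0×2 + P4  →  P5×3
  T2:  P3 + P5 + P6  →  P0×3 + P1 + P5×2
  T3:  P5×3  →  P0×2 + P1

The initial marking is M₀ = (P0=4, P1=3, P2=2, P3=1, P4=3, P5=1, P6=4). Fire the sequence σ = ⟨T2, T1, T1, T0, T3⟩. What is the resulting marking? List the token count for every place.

step 1: fire T2:  (P0=4, P1=3, P2=2, P3=1, P4=3, P5=1, P6=4) → (P0=7, P1=4, P2=2, P3=0, P4=3, P5=2, P6=3)
step 2: fire T1:  (P0=7, P1=4, P2=2, P3=0, P4=3, P5=2, P6=3) → (P0=5, P1=4, P2=2, P3=0, P4=2, P5=5, P6=3)
step 3: fire T1:  (P0=5, P1=4, P2=2, P3=0, P4=2, P5=5, P6=3) → (P0=3, P1=4, P2=2, P3=0, P4=1, P5=8, P6=3)
step 4: fire T0:  (P0=3, P1=4, P2=2, P3=0, P4=1, P5=8, P6=3) → (P0=5, P1=4, P2=4, P3=3, P4=1, P5=5, P6=3)
step 5: fire T3:  (P0=5, P1=4, P2=4, P3=3, P4=1, P5=5, P6=3) → (P0=7, P1=5, P2=4, P3=3, P4=1, P5=2, P6=3)

(P0=7, P1=5, P2=4, P3=3, P4=1, P5=2, P6=3)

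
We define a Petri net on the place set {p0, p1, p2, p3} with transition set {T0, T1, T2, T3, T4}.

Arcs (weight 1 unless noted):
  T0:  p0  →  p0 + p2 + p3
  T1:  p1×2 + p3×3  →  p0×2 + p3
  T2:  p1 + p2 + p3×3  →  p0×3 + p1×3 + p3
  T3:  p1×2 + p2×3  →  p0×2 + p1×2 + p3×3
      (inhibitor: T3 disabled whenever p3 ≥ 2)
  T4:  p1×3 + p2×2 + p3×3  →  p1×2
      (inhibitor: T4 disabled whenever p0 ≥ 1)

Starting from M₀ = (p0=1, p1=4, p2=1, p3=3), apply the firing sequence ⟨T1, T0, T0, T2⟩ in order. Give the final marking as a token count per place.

step 1: fire T1:  (p0=1, p1=4, p2=1, p3=3) → (p0=3, p1=2, p2=1, p3=1)
step 2: fire T0:  (p0=3, p1=2, p2=1, p3=1) → (p0=3, p1=2, p2=2, p3=2)
step 3: fire T0:  (p0=3, p1=2, p2=2, p3=2) → (p0=3, p1=2, p2=3, p3=3)
step 4: fire T2:  (p0=3, p1=2, p2=3, p3=3) → (p0=6, p1=4, p2=2, p3=1)

(p0=6, p1=4, p2=2, p3=1)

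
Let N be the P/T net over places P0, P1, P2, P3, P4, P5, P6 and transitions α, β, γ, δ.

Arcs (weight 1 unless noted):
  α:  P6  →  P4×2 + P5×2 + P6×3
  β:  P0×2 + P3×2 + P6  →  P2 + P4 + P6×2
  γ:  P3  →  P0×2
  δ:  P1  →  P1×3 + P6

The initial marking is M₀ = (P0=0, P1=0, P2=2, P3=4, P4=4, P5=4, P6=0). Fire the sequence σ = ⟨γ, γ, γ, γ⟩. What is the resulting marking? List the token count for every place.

(P0=8, P1=0, P2=2, P3=0, P4=4, P5=4, P6=0)

step 1: fire γ:  (P0=0, P1=0, P2=2, P3=4, P4=4, P5=4, P6=0) → (P0=2, P1=0, P2=2, P3=3, P4=4, P5=4, P6=0)
step 2: fire γ:  (P0=2, P1=0, P2=2, P3=3, P4=4, P5=4, P6=0) → (P0=4, P1=0, P2=2, P3=2, P4=4, P5=4, P6=0)
step 3: fire γ:  (P0=4, P1=0, P2=2, P3=2, P4=4, P5=4, P6=0) → (P0=6, P1=0, P2=2, P3=1, P4=4, P5=4, P6=0)
step 4: fire γ:  (P0=6, P1=0, P2=2, P3=1, P4=4, P5=4, P6=0) → (P0=8, P1=0, P2=2, P3=0, P4=4, P5=4, P6=0)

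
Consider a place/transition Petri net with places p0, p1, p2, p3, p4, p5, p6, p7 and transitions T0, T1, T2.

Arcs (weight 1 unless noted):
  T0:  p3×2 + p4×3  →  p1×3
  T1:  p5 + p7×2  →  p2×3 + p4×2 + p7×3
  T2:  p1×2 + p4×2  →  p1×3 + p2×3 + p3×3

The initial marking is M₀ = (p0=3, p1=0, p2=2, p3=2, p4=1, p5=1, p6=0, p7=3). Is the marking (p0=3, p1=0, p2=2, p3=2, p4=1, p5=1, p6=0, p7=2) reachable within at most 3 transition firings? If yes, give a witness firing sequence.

NO — not reachable within 3 firings

depth 0: 1 marking
depth 1: 2 markings reached so far
depth 2: 3 markings reached so far
depth 3: 3 markings reached so far
(frontier empty at depth 3; search complete)
target is not among the 3 markings reachable within 3 steps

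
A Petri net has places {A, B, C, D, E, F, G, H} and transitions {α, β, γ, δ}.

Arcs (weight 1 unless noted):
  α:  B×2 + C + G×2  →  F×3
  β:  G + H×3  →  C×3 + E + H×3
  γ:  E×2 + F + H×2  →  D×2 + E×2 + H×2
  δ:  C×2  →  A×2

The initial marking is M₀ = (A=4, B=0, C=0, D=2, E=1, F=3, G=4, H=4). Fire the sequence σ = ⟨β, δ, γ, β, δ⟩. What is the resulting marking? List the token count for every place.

step 1: fire β:  (A=4, B=0, C=0, D=2, E=1, F=3, G=4, H=4) → (A=4, B=0, C=3, D=2, E=2, F=3, G=3, H=4)
step 2: fire δ:  (A=4, B=0, C=3, D=2, E=2, F=3, G=3, H=4) → (A=6, B=0, C=1, D=2, E=2, F=3, G=3, H=4)
step 3: fire γ:  (A=6, B=0, C=1, D=2, E=2, F=3, G=3, H=4) → (A=6, B=0, C=1, D=4, E=2, F=2, G=3, H=4)
step 4: fire β:  (A=6, B=0, C=1, D=4, E=2, F=2, G=3, H=4) → (A=6, B=0, C=4, D=4, E=3, F=2, G=2, H=4)
step 5: fire δ:  (A=6, B=0, C=4, D=4, E=3, F=2, G=2, H=4) → (A=8, B=0, C=2, D=4, E=3, F=2, G=2, H=4)

(A=8, B=0, C=2, D=4, E=3, F=2, G=2, H=4)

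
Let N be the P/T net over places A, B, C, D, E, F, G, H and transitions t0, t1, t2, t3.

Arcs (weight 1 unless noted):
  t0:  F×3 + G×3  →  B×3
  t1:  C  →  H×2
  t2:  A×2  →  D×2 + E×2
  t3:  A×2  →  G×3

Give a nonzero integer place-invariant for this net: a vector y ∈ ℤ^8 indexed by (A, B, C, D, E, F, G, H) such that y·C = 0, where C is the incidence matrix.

y = (A:0, B:0, C:0, D:1, E:-1, F:0, G:0, H:0)

Incidence matrix C (rows=places, cols=transitions):
       t0   t1   t2   t3
    A   0    0   -2   -2
    B   3    0    0    0
    C   0   -1    0    0
    D   0    0    2    0
    E   0    0    2    0
    F  -3    0    0    0
    G  -3    0    0    3
    H   0    2    0    0

Candidate y = [0, 0, 0, 1, -1, 0, 0, 0]; check y·C column-wise:
  col t0: 0·3 + 1·0 + -1·0 + 0·-3 + 0·-3 = 0
  col t1: 0·-1 + 1·0 + -1·0 + 0·2 = 0
  col t2: 0·-2 + 1·2 + -1·2 = 0
  col t3: 0·-2 + 1·0 + -1·0 + 0·3 = 0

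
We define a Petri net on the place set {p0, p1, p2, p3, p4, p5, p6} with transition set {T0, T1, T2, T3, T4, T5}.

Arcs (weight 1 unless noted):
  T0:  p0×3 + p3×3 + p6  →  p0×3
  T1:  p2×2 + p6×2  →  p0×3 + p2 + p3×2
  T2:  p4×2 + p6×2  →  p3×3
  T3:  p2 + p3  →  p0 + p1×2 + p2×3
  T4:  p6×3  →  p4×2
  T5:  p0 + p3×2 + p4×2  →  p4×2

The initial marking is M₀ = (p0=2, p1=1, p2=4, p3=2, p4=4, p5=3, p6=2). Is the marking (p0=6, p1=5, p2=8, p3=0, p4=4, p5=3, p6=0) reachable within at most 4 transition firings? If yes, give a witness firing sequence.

depth 0: 1 marking
depth 1: 5 markings reached so far
depth 2: 10 markings reached so far
depth 3: 16 markings reached so far
depth 4: 21 markings reached so far
target is not among the 21 markings reachable within 4 steps

NO — not reachable within 4 firings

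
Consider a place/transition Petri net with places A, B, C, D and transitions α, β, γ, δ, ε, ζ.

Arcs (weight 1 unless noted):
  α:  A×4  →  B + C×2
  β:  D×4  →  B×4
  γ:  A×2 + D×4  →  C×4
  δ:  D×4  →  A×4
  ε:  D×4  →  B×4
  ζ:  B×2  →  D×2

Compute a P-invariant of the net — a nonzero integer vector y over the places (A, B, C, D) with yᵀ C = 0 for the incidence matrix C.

y = (A:2, B:2, C:3, D:2)

Incidence matrix C (rows=places, cols=transitions):
        α    β    γ    δ    ε    ζ
    A  -4    0   -2    4    0    0
    B   1    4    0    0    4   -2
    C   2    0    4    0    0    0
    D   0   -4   -4   -4   -4    2

Candidate y = [2, 2, 3, 2]; check y·C column-wise:
  col α: 2·-4 + 2·1 + 3·2 + 2·0 = 0
  col β: 2·0 + 2·4 + 3·0 + 2·-4 = 0
  col γ: 2·-2 + 2·0 + 3·4 + 2·-4 = 0
  col δ: 2·4 + 2·0 + 3·0 + 2·-4 = 0
  col ε: 2·0 + 2·4 + 3·0 + 2·-4 = 0
  col ζ: 2·0 + 2·-2 + 3·0 + 2·2 = 0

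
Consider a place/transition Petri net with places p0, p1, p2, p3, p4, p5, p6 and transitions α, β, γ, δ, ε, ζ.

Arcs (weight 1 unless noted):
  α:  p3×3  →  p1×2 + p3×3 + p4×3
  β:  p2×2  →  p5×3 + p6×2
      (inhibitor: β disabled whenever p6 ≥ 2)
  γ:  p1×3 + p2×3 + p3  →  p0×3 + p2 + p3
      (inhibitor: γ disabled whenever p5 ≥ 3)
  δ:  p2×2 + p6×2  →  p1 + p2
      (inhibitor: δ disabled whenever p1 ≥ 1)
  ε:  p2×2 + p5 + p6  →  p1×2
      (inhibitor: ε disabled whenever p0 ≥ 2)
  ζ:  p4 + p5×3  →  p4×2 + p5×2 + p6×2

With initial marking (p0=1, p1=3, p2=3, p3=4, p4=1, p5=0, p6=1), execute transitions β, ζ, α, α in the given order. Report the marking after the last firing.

(p0=1, p1=7, p2=1, p3=4, p4=8, p5=2, p6=5)

step 1: fire β:  (p0=1, p1=3, p2=3, p3=4, p4=1, p5=0, p6=1) → (p0=1, p1=3, p2=1, p3=4, p4=1, p5=3, p6=3)
step 2: fire ζ:  (p0=1, p1=3, p2=1, p3=4, p4=1, p5=3, p6=3) → (p0=1, p1=3, p2=1, p3=4, p4=2, p5=2, p6=5)
step 3: fire α:  (p0=1, p1=3, p2=1, p3=4, p4=2, p5=2, p6=5) → (p0=1, p1=5, p2=1, p3=4, p4=5, p5=2, p6=5)
step 4: fire α:  (p0=1, p1=5, p2=1, p3=4, p4=5, p5=2, p6=5) → (p0=1, p1=7, p2=1, p3=4, p4=8, p5=2, p6=5)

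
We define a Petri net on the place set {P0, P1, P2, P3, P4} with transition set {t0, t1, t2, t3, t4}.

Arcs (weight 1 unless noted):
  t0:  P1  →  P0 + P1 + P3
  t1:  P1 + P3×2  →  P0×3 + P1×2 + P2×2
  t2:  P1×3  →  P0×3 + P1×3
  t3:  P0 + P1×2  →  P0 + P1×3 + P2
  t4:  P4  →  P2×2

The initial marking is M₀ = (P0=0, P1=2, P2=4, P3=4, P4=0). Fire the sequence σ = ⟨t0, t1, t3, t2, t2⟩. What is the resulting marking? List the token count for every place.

step 1: fire t0:  (P0=0, P1=2, P2=4, P3=4, P4=0) → (P0=1, P1=2, P2=4, P3=5, P4=0)
step 2: fire t1:  (P0=1, P1=2, P2=4, P3=5, P4=0) → (P0=4, P1=3, P2=6, P3=3, P4=0)
step 3: fire t3:  (P0=4, P1=3, P2=6, P3=3, P4=0) → (P0=4, P1=4, P2=7, P3=3, P4=0)
step 4: fire t2:  (P0=4, P1=4, P2=7, P3=3, P4=0) → (P0=7, P1=4, P2=7, P3=3, P4=0)
step 5: fire t2:  (P0=7, P1=4, P2=7, P3=3, P4=0) → (P0=10, P1=4, P2=7, P3=3, P4=0)

(P0=10, P1=4, P2=7, P3=3, P4=0)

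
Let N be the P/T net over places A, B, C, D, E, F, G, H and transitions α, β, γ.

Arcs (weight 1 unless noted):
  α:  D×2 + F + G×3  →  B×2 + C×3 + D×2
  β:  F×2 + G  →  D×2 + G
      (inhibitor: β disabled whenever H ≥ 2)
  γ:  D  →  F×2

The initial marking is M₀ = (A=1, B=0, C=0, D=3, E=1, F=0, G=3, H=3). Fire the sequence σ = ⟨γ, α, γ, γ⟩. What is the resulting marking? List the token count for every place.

(A=1, B=2, C=3, D=0, E=1, F=5, G=0, H=3)

step 1: fire γ:  (A=1, B=0, C=0, D=3, E=1, F=0, G=3, H=3) → (A=1, B=0, C=0, D=2, E=1, F=2, G=3, H=3)
step 2: fire α:  (A=1, B=0, C=0, D=2, E=1, F=2, G=3, H=3) → (A=1, B=2, C=3, D=2, E=1, F=1, G=0, H=3)
step 3: fire γ:  (A=1, B=2, C=3, D=2, E=1, F=1, G=0, H=3) → (A=1, B=2, C=3, D=1, E=1, F=3, G=0, H=3)
step 4: fire γ:  (A=1, B=2, C=3, D=1, E=1, F=3, G=0, H=3) → (A=1, B=2, C=3, D=0, E=1, F=5, G=0, H=3)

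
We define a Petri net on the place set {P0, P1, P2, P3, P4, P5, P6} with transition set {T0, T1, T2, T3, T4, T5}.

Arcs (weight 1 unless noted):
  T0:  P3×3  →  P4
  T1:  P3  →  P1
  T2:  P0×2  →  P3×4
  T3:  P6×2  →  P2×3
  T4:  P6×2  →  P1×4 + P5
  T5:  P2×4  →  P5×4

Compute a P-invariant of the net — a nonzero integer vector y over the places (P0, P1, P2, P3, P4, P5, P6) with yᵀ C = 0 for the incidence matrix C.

Incidence matrix C (rows=places, cols=transitions):
       T0   T1   T2   T3   T4   T5
   P0   0    0   -2    0    0    0
   P1   0    1    0    0    4    0
   P2   0    0    0    3    0   -4
   P3  -3   -1    4    0    0    0
   P4   1    0    0    0    0    0
   P5   0    0    0    0    1    4
   P6   0    0    0   -2   -2    0

Candidate y = [2, 1, 2, 1, 3, 2, 3]; check y·C column-wise:
  col T0: 2·0 + 1·0 + 2·0 + 1·-3 + 3·1 + 2·0 + 3·0 = 0
  col T1: 2·0 + 1·1 + 2·0 + 1·-1 + 3·0 + 2·0 + 3·0 = 0
  col T2: 2·-2 + 1·0 + 2·0 + 1·4 + 3·0 + 2·0 + 3·0 = 0
  col T3: 2·0 + 1·0 + 2·3 + 1·0 + 3·0 + 2·0 + 3·-2 = 0
  col T4: 2·0 + 1·4 + 2·0 + 1·0 + 3·0 + 2·1 + 3·-2 = 0
  col T5: 2·0 + 1·0 + 2·-4 + 1·0 + 3·0 + 2·4 + 3·0 = 0

y = (P0:2, P1:1, P2:2, P3:1, P4:3, P5:2, P6:3)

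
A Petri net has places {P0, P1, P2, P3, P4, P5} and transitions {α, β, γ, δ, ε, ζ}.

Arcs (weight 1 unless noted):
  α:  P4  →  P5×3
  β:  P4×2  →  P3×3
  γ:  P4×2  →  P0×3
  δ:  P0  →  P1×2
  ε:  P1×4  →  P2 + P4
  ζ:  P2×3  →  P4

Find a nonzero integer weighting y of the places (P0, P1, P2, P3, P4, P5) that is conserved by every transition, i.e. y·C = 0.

Incidence matrix C (rows=places, cols=transitions):
        α    β    γ    δ    ε    ζ
   P0   0    0    3   -1    0    0
   P1   0    0    0    2   -4    0
   P2   0    0    0    0    1   -3
   P3   0    3    0    0    0    0
   P4  -1   -2   -2    0    1    1
   P5   3    0    0    0    0    0

Candidate y = [2, 1, 1, 2, 3, 1]; check y·C column-wise:
  col α: 2·0 + 1·0 + 1·0 + 2·0 + 3·-1 + 1·3 = 0
  col β: 2·0 + 1·0 + 1·0 + 2·3 + 3·-2 + 1·0 = 0
  col γ: 2·3 + 1·0 + 1·0 + 2·0 + 3·-2 + 1·0 = 0
  col δ: 2·-1 + 1·2 + 1·0 + 2·0 + 3·0 + 1·0 = 0
  col ε: 2·0 + 1·-4 + 1·1 + 2·0 + 3·1 + 1·0 = 0
  col ζ: 2·0 + 1·0 + 1·-3 + 2·0 + 3·1 + 1·0 = 0

y = (P0:2, P1:1, P2:1, P3:2, P4:3, P5:1)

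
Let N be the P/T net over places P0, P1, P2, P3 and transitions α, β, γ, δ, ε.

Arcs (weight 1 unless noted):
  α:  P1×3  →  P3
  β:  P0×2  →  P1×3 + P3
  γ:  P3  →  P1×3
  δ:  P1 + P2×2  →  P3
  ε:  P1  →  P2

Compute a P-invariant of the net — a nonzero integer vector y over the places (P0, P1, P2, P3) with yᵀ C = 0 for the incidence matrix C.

y = (P0:3, P1:1, P2:1, P3:3)

Incidence matrix C (rows=places, cols=transitions):
        α    β    γ    δ    ε
   P0   0   -2    0    0    0
   P1  -3    3    3   -1   -1
   P2   0    0    0   -2    1
   P3   1    1   -1    1    0

Candidate y = [3, 1, 1, 3]; check y·C column-wise:
  col α: 3·0 + 1·-3 + 1·0 + 3·1 = 0
  col β: 3·-2 + 1·3 + 1·0 + 3·1 = 0
  col γ: 3·0 + 1·3 + 1·0 + 3·-1 = 0
  col δ: 3·0 + 1·-1 + 1·-2 + 3·1 = 0
  col ε: 3·0 + 1·-1 + 1·1 + 3·0 = 0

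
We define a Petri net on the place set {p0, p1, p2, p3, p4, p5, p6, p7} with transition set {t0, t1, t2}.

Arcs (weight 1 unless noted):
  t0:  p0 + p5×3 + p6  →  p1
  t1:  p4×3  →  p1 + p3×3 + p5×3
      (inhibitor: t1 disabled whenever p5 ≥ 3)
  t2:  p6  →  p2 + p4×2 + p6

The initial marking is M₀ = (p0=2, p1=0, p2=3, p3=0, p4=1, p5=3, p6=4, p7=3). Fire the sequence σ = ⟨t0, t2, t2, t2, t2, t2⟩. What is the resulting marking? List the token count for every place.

step 1: fire t0:  (p0=2, p1=0, p2=3, p3=0, p4=1, p5=3, p6=4, p7=3) → (p0=1, p1=1, p2=3, p3=0, p4=1, p5=0, p6=3, p7=3)
step 2: fire t2:  (p0=1, p1=1, p2=3, p3=0, p4=1, p5=0, p6=3, p7=3) → (p0=1, p1=1, p2=4, p3=0, p4=3, p5=0, p6=3, p7=3)
step 3: fire t2:  (p0=1, p1=1, p2=4, p3=0, p4=3, p5=0, p6=3, p7=3) → (p0=1, p1=1, p2=5, p3=0, p4=5, p5=0, p6=3, p7=3)
step 4: fire t2:  (p0=1, p1=1, p2=5, p3=0, p4=5, p5=0, p6=3, p7=3) → (p0=1, p1=1, p2=6, p3=0, p4=7, p5=0, p6=3, p7=3)
step 5: fire t2:  (p0=1, p1=1, p2=6, p3=0, p4=7, p5=0, p6=3, p7=3) → (p0=1, p1=1, p2=7, p3=0, p4=9, p5=0, p6=3, p7=3)
step 6: fire t2:  (p0=1, p1=1, p2=7, p3=0, p4=9, p5=0, p6=3, p7=3) → (p0=1, p1=1, p2=8, p3=0, p4=11, p5=0, p6=3, p7=3)

(p0=1, p1=1, p2=8, p3=0, p4=11, p5=0, p6=3, p7=3)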